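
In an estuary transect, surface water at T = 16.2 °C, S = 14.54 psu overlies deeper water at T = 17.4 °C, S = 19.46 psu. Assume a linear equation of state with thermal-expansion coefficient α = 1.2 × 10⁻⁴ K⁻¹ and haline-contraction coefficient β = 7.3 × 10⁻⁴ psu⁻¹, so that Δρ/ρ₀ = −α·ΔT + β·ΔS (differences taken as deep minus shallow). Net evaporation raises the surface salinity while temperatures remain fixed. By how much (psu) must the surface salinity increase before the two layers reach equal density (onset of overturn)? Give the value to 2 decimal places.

Neutral buoyancy requires −α(T_deep − T_surf) + β(S_deep − S_surf′) = 0.
S_surf′ = S_deep − (α/β)·ΔT = 19.46 − (1.2 × 10⁻⁴/7.3 × 10⁻⁴)·(+1.2) = 19.2627 psu.
Increase required: 19.2627 − 14.54 = 4.7227 psu.

4.72 psu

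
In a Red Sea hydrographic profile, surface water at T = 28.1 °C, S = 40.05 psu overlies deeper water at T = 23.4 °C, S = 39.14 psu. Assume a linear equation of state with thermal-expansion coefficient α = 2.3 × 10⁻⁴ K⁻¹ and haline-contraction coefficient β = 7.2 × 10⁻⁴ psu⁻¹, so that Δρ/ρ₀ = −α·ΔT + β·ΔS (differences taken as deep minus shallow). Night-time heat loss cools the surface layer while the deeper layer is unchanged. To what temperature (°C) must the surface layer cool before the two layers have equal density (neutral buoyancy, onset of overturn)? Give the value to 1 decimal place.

26.2 °C

Neutral buoyancy requires Δρ = 0, i.e. −α(T_deep − T_surf′) + β(S_deep − S_surf) = 0.
T_surf′ = T_deep − (β/α)·ΔS = 23.4 − (7.2 × 10⁻⁴/2.3 × 10⁻⁴)·(-0.91) = 26.249 °C.
Cooling required: 28.1 − (26.249) = 1.851 °C.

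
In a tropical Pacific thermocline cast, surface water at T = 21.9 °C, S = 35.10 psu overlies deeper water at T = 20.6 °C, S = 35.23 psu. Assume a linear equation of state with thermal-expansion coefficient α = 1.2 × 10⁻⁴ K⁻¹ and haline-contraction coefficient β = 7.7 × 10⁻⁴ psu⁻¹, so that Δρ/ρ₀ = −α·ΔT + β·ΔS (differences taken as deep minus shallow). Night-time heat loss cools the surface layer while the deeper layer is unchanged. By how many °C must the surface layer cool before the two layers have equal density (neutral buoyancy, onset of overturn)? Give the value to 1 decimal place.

Neutral buoyancy requires Δρ = 0, i.e. −α(T_deep − T_surf′) + β(S_deep − S_surf) = 0.
T_surf′ = T_deep − (β/α)·ΔS = 20.6 − (7.7 × 10⁻⁴/1.2 × 10⁻⁴)·(+0.13) = 19.766 °C.
Cooling required: 21.9 − (19.766) = 2.134 °C.

2.1 °C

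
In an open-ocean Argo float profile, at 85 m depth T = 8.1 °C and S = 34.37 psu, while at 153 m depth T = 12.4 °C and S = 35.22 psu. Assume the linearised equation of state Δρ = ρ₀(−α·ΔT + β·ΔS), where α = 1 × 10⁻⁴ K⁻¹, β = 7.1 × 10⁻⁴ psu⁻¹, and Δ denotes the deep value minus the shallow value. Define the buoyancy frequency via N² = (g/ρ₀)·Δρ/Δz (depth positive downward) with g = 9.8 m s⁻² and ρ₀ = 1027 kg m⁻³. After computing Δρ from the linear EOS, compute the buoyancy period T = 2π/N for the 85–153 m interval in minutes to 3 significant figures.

20.9 min

ΔT = +4.3 K, ΔS = +0.85 psu (deep − shallow).
Δρ/ρ₀ = −αΔT + βΔS = -4.30 × 10⁻⁴ + 6.035 × 10⁻⁴ = 1.735 × 10⁻⁴, so Δρ ≈ 0.1782 kg m⁻³.
N² = (g/ρ₀)·Δρ/Δz = g·(Δρ/ρ₀)/Δz = 9.8 × 1.735 × 10⁻⁴ / 68 = 2.5004 × 10⁻⁵ s⁻².
N = √(2.5004 × 10⁻⁵) = 5.0004 × 10⁻³ rad s⁻¹ → T = 2π/N = 1.2565 × 10³ s = 20.942 min ≈ 20.9 min.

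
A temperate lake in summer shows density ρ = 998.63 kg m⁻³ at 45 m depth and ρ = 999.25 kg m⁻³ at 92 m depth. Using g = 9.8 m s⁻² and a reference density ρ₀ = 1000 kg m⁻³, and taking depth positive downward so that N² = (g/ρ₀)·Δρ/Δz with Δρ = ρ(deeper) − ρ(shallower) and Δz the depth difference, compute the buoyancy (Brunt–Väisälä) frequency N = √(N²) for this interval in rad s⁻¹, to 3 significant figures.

0.0114 rad s⁻¹

Δρ = 999.25 − 998.63 = 0.62 kg m⁻³ over Δz = 92 − 45 = 47 m.
N² = (9.8/1000) × (0.62/47) = 1.2928 × 10⁻⁴ s⁻².
N = √(1.2928 × 10⁻⁴) = 0.011370 rad s⁻¹ ≈ 0.0114 rad s⁻¹.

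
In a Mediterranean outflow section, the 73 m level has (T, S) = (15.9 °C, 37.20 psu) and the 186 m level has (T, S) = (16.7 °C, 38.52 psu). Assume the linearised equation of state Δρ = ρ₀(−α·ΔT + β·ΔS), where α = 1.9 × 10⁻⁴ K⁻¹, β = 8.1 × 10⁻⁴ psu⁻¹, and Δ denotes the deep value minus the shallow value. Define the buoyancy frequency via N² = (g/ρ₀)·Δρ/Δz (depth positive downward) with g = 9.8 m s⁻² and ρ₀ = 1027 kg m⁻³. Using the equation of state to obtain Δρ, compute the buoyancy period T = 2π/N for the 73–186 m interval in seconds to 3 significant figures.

704 s

ΔT = +0.8 K, ΔS = +1.32 psu (deep − shallow).
Δρ/ρ₀ = −αΔT + βΔS = -1.52 × 10⁻⁴ + 1.0692 × 10⁻³ = 9.172 × 10⁻⁴, so Δρ ≈ 0.9420 kg m⁻³.
N² = (g/ρ₀)·Δρ/Δz = g·(Δρ/ρ₀)/Δz = 9.8 × 9.172 × 10⁻⁴ / 113 = 7.9545 × 10⁻⁵ s⁻².
N = √(7.9545 × 10⁻⁵) = 8.9188 × 10⁻³ rad s⁻¹ → T = 2π/N = 704.49 s ≈ 704 s.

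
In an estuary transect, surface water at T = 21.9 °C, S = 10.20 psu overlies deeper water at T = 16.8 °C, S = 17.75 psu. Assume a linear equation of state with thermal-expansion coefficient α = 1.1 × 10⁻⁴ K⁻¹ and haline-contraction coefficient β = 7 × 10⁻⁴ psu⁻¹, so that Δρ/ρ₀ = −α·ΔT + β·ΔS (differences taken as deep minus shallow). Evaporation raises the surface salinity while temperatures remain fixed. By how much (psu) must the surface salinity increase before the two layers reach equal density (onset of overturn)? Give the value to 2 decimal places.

8.35 psu

Neutral buoyancy requires −α(T_deep − T_surf) + β(S_deep − S_surf′) = 0.
S_surf′ = S_deep − (α/β)·ΔT = 17.75 − (1.1 × 10⁻⁴/7 × 10⁻⁴)·(-5.1) = 18.5514 psu.
Increase required: 18.5514 − 10.20 = 8.3514 psu.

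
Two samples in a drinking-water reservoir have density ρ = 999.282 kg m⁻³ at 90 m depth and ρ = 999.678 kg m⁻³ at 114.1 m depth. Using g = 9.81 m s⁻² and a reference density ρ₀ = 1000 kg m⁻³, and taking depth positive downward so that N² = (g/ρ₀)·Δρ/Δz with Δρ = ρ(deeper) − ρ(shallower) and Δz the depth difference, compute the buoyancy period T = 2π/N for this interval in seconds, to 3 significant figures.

Δρ = 999.678 − 999.282 = 0.396 kg m⁻³ over Δz = 114.1 − 90 = 24.1 m.
N² = (9.81/1000) × (0.396/24.1) = 1.6119 × 10⁻⁴ s⁻².
N = √(1.6119 × 10⁻⁴) = 0.012696 rad s⁻¹, so T = 2π/N = 494.89 s ≈ 495 s.

495 s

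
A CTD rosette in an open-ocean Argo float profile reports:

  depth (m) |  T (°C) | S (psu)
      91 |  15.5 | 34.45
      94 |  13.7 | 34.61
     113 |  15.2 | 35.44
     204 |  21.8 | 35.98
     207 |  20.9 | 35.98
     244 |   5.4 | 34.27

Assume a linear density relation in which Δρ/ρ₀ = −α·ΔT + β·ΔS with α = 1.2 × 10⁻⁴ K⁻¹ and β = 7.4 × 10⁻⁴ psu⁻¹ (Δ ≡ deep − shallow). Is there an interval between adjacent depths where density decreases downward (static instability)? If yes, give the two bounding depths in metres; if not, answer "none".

Evaluate Δρ/ρ₀ = −αΔT + βΔS across each adjacent pair:
  91–94 m: −αΔT+βΔS = −(1.2 × 10⁻⁴)(-1.8)+(7.4 × 10⁻⁴)(+0.16) = 3.3 × 10⁻⁴ → stable
  94–113 m: −αΔT+βΔS = −(1.2 × 10⁻⁴)(+1.5)+(7.4 × 10⁻⁴)(+0.83) = 4.3 × 10⁻⁴ → stable
  113–204 m: −αΔT+βΔS = −(1.2 × 10⁻⁴)(+6.6)+(7.4 × 10⁻⁴)(+0.54) = -3.9 × 10⁻⁴ → UNSTABLE
  204–207 m: −αΔT+βΔS = −(1.2 × 10⁻⁴)(-0.9)+(7.4 × 10⁻⁴)(+0.00) = 1.1 × 10⁻⁴ → stable
  207–244 m: −αΔT+βΔS = −(1.2 × 10⁻⁴)(-15.5)+(7.4 × 10⁻⁴)(-1.71) = 5.9 × 10⁻⁴ → stable
The 113–204 m interval has Δρ < 0: lighter water underlies denser water.

113–204 m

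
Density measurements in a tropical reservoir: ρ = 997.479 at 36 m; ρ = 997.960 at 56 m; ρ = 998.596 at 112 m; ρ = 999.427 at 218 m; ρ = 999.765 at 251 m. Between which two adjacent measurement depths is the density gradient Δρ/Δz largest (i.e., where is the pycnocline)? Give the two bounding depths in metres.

Compute the density gradient over each adjacent pair:
  36–56 m: Δρ/Δz = 0.481/20 = 0.024 kg m⁻⁴
  56–112 m: Δρ/Δz = 0.636/56 = 0.011 kg m⁻⁴
  112–218 m: Δρ/Δz = 0.831/106 = 7.8 × 10⁻³ kg m⁻⁴
  218–251 m: Δρ/Δz = 0.338/33 = 0.010 kg m⁻⁴
The largest gradient is in the 36–56 m interval — the pycnocline.

36–56 m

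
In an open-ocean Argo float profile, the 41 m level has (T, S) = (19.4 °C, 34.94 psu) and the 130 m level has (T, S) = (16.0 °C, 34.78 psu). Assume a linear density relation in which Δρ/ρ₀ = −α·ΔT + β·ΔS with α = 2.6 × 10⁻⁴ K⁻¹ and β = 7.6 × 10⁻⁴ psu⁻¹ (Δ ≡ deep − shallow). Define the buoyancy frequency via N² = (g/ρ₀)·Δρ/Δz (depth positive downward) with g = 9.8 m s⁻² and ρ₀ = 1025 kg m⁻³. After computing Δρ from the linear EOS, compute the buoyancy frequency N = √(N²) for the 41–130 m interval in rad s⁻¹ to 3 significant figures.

ΔT = -3.4 K, ΔS = -0.16 psu (deep − shallow).
Δρ/ρ₀ = −αΔT + βΔS = 8.84 × 10⁻⁴ − 1.216 × 10⁻⁴ = 7.624 × 10⁻⁴, so Δρ ≈ 0.7815 kg m⁻³.
N² = (g/ρ₀)·Δρ/Δz = g·(Δρ/ρ₀)/Δz = 9.8 × 7.624 × 10⁻⁴ / 89 = 8.3950 × 10⁻⁵ s⁻².
N = √(8.3950 × 10⁻⁵) = 9.1624 × 10⁻³ rad s⁻¹ ≈ 9.16 × 10⁻³ rad s⁻¹.

9.16 × 10⁻³ rad s⁻¹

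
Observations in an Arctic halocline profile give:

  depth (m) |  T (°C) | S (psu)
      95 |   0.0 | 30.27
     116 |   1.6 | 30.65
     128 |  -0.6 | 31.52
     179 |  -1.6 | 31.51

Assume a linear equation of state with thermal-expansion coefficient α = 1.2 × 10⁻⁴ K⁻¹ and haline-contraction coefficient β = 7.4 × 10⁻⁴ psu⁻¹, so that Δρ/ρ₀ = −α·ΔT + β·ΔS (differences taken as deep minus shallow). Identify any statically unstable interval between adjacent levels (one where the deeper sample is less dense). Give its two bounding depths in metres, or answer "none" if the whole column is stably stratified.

none

Evaluate Δρ/ρ₀ = −αΔT + βΔS across each adjacent pair:
  95–116 m: −αΔT+βΔS = −(1.2 × 10⁻⁴)(+1.6)+(7.4 × 10⁻⁴)(+0.38) = 8.9 × 10⁻⁵ → stable
  116–128 m: −αΔT+βΔS = −(1.2 × 10⁻⁴)(-2.2)+(7.4 × 10⁻⁴)(+0.87) = 9.1 × 10⁻⁴ → stable
  128–179 m: −αΔT+βΔS = −(1.2 × 10⁻⁴)(-1.0)+(7.4 × 10⁻⁴)(-0.01) = 1.1 × 10⁻⁴ → stable
Every interval has Δρ > 0: the column is stably stratified throughout.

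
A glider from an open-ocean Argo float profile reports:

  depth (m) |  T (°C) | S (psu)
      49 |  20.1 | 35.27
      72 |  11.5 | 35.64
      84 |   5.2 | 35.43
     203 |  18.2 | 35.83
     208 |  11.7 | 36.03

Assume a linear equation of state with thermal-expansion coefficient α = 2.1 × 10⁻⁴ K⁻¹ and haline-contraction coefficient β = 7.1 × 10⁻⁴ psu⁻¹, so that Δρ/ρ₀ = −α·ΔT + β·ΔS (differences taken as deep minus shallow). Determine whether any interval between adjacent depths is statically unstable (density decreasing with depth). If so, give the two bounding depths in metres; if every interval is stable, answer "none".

Evaluate Δρ/ρ₀ = −αΔT + βΔS across each adjacent pair:
  49–72 m: −αΔT+βΔS = −(2.1 × 10⁻⁴)(-8.6)+(7.1 × 10⁻⁴)(+0.37) = 2.1 × 10⁻³ → stable
  72–84 m: −αΔT+βΔS = −(2.1 × 10⁻⁴)(-6.3)+(7.1 × 10⁻⁴)(-0.21) = 1.2 × 10⁻³ → stable
  84–203 m: −αΔT+βΔS = −(2.1 × 10⁻⁴)(+13.0)+(7.1 × 10⁻⁴)(+0.40) = -2.4 × 10⁻³ → UNSTABLE
  203–208 m: −αΔT+βΔS = −(2.1 × 10⁻⁴)(-6.5)+(7.1 × 10⁻⁴)(+0.20) = 1.5 × 10⁻³ → stable
The 84–203 m interval has Δρ < 0: lighter water underlies denser water.

84–203 m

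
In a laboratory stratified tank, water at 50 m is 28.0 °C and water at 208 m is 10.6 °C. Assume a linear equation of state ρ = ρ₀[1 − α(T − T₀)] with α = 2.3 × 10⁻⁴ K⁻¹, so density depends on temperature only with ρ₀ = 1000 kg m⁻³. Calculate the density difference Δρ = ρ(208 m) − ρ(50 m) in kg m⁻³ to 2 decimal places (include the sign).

ΔT = -17.4 K, Δρ/ρ₀ = −αΔT = 4.002 × 10⁻³.
Δρ = 1000 × (4.002 × 10⁻³) = +4.00 kg m⁻³.
Positive Δρ: denser below, stable.

+4.00 kg m⁻³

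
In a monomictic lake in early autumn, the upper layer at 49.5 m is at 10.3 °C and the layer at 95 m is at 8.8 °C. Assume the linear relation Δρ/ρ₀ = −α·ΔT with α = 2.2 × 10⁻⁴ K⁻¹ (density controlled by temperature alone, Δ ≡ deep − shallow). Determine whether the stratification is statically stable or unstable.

ΔT = 8.8 − 10.3 = -1.5 K, so Δρ/ρ₀ = −αΔT = 3.30 × 10⁻⁴.
Δρ/ρ₀ > 0, so Δρ > 0: deeper water is denser → statically stable.

stable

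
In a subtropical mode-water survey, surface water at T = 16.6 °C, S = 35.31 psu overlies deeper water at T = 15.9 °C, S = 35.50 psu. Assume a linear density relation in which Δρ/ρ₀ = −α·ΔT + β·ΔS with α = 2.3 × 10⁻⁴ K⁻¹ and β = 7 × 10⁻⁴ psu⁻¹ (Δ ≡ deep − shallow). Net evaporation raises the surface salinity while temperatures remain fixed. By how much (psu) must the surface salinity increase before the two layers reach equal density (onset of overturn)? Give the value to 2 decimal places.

Neutral buoyancy requires −α(T_deep − T_surf) + β(S_deep − S_surf′) = 0.
S_surf′ = S_deep − (α/β)·ΔT = 35.50 − (2.3 × 10⁻⁴/7 × 10⁻⁴)·(-0.7) = 35.7300 psu.
Increase required: 35.7300 − 35.31 = 0.4200 psu.

0.42 psu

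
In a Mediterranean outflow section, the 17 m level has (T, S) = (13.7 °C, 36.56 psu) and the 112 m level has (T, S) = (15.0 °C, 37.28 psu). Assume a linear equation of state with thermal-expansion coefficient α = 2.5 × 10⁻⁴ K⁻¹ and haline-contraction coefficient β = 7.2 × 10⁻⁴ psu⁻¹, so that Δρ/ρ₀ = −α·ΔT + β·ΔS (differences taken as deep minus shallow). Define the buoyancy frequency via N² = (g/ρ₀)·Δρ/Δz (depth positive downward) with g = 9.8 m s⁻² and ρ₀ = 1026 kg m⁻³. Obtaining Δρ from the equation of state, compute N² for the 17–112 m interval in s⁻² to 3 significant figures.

2.00 × 10⁻⁵ s⁻²

ΔT = +1.3 K, ΔS = +0.72 psu (deep − shallow).
Δρ/ρ₀ = −αΔT + βΔS = -3.25 × 10⁻⁴ + 5.184 × 10⁻⁴ = 1.934 × 10⁻⁴, so Δρ ≈ 0.1984 kg m⁻³.
N² = (g/ρ₀)·Δρ/Δz = g·(Δρ/ρ₀)/Δz = 9.8 × 1.934 × 10⁻⁴ / 95 = 1.9951 × 10⁻⁵ s⁻² ≈ 2.00 × 10⁻⁵ s⁻².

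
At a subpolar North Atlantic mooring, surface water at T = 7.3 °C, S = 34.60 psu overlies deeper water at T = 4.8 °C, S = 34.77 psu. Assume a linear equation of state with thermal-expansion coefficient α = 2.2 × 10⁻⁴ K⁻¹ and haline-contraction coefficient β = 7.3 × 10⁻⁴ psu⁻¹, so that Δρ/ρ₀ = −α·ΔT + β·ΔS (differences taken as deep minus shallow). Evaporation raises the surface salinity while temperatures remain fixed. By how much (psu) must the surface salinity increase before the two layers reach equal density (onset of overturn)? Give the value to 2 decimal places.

Neutral buoyancy requires −α(T_deep − T_surf) + β(S_deep − S_surf′) = 0.
S_surf′ = S_deep − (α/β)·ΔT = 34.77 − (2.2 × 10⁻⁴/7.3 × 10⁻⁴)·(-2.5) = 35.5234 psu.
Increase required: 35.5234 − 34.60 = 0.9234 psu.

0.92 psu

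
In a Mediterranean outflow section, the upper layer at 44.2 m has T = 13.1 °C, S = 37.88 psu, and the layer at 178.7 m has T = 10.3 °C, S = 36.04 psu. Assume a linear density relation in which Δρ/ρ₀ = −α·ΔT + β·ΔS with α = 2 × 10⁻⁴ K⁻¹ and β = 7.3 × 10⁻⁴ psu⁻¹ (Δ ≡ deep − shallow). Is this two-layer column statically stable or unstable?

unstable

ΔT = 10.3 − 13.1 = -2.8 K and ΔS = 36.04 − 37.88 = -1.84 psu (deep − shallow).
−αΔT = 5.60 × 10⁻⁴; βΔS = -1.3432 × 10⁻³; sum Δρ/ρ₀ = -7.832 × 10⁻⁴.
Δρ/ρ₀ < 0, so Δρ < 0: deeper water is lighter → statically unstable; the column would overturn.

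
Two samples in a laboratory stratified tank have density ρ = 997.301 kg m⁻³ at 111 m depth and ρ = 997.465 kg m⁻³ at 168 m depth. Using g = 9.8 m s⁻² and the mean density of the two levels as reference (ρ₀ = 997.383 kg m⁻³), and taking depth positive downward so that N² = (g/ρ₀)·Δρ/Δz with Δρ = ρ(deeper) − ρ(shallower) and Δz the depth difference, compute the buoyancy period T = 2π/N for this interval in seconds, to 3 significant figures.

1.18 × 10³ s

Δρ = 997.465 − 997.301 = 0.164 kg m⁻³ over Δz = 168 − 111 = 57 m.
N² = (9.8/997.383) × (0.164/57) = 2.8270 × 10⁻⁵ s⁻².
N = √(2.8270 × 10⁻⁵) = 5.3170 × 10⁻³ rad s⁻¹, so T = 2π/N = 1.1817 × 10³ s ≈ 1.18 × 10³ s.
A positive N² confirms static stability across the interval.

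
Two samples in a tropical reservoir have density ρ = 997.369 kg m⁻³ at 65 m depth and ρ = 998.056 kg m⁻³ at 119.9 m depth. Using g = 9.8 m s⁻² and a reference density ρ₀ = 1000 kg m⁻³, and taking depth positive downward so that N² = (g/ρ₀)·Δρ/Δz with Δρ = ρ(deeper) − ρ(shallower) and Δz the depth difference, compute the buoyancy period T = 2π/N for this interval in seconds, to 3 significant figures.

Δρ = 998.056 − 997.369 = 0.687 kg m⁻³ over Δz = 119.9 − 65 = 54.9 m.
N² = (9.8/1000) × (0.687/54.9) = 1.2263 × 10⁻⁴ s⁻².
N = √(1.2263 × 10⁻⁴) = 0.011074 rad s⁻¹, so T = 2π/N = 567.38 s ≈ 567 s.

567 s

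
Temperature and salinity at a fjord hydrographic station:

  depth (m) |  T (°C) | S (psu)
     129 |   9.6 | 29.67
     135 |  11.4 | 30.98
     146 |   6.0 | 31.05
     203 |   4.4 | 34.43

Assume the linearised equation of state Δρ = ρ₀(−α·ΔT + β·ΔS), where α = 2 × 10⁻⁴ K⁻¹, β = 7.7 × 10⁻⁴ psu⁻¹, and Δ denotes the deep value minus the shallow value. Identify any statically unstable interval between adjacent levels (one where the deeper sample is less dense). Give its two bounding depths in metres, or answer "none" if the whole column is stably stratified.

none

Evaluate Δρ/ρ₀ = −αΔT + βΔS across each adjacent pair:
  129–135 m: −αΔT+βΔS = −(2 × 10⁻⁴)(+1.8)+(7.7 × 10⁻⁴)(+1.31) = 6.5 × 10⁻⁴ → stable
  135–146 m: −αΔT+βΔS = −(2 × 10⁻⁴)(-5.4)+(7.7 × 10⁻⁴)(+0.07) = 1.1 × 10⁻³ → stable
  146–203 m: −αΔT+βΔS = −(2 × 10⁻⁴)(-1.6)+(7.7 × 10⁻⁴)(+3.38) = 2.9 × 10⁻³ → stable
Every interval has Δρ > 0: the column is stably stratified throughout.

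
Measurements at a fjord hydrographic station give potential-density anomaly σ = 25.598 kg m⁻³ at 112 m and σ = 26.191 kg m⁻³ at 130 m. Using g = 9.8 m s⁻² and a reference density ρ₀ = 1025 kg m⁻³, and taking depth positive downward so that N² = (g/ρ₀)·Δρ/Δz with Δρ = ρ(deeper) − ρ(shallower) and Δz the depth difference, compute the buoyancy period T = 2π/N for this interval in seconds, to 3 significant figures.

354 s

Δρ = 1026.191 − 1025.598 = 0.593 kg m⁻³ over Δz = 130 − 112 = 18 m.
N² = (9.8/1025) × (0.593/18) = 3.1498 × 10⁻⁴ s⁻².
N = √(3.1498 × 10⁻⁴) = 0.017748 rad s⁻¹, so T = 2π/N = 354.02 s ≈ 354 s.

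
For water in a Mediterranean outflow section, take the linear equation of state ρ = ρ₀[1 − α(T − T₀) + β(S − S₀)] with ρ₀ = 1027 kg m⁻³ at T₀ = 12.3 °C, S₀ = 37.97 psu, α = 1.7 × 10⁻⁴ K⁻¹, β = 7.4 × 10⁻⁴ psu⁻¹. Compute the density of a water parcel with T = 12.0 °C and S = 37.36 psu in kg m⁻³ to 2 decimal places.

1026.59 kg m⁻³

T − T₀ = -0.3 K, S − S₀ = -0.61 psu.
Bracket = 1 − α·(-0.3) + β·(-0.61) = 1 + (-4.004 × 10⁻⁴) = 0.9995996.
ρ = 1027 × 0.9995996 = 1026.59 kg m⁻³.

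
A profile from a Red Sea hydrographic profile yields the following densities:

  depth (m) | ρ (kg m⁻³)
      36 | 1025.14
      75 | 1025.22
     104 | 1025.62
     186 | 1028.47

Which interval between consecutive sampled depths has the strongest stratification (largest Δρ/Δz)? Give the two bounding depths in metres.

104–186 m

Compute the density gradient over each adjacent pair:
  36–75 m: Δρ/Δz = 0.08/39 = 2.1 × 10⁻³ kg m⁻⁴
  75–104 m: Δρ/Δz = 0.40/29 = 0.014 kg m⁻⁴
  104–186 m: Δρ/Δz = 2.85/82 = 0.035 kg m⁻⁴
The largest gradient is in the 104–186 m interval — the pycnocline.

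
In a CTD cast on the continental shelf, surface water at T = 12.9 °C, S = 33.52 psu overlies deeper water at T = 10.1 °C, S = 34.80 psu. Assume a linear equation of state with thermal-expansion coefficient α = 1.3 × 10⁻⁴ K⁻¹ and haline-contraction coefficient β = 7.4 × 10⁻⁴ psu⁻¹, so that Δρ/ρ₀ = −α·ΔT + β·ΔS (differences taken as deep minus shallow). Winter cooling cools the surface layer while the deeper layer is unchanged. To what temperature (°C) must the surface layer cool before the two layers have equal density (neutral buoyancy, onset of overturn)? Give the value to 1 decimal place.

Neutral buoyancy requires Δρ = 0, i.e. −α(T_deep − T_surf′) + β(S_deep − S_surf) = 0.
T_surf′ = T_deep − (β/α)·ΔS = 10.1 − (7.4 × 10⁻⁴/1.3 × 10⁻⁴)·(+1.28) = 2.814 °C.
Cooling required: 12.9 − (2.814) = 10.086 °C.

2.8 °C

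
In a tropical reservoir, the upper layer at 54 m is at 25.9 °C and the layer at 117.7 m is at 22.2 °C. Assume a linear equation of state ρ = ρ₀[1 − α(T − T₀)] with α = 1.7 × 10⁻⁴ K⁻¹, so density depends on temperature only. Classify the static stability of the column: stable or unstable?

ΔT = 22.2 − 25.9 = -3.7 K, so Δρ/ρ₀ = −αΔT = 6.29 × 10⁻⁴.
Δρ/ρ₀ > 0, so Δρ > 0: deeper water is denser → statically stable.

stable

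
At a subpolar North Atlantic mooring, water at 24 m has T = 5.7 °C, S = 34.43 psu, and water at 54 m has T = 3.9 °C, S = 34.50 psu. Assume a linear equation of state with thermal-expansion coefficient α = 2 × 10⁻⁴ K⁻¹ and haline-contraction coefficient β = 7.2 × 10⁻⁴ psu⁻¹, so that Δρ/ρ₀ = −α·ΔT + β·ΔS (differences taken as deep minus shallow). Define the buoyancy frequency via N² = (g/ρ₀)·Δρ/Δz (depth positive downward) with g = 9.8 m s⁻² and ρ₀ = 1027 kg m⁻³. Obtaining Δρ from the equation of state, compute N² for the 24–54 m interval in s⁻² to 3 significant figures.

ΔT = -1.8 K, ΔS = +0.07 psu (deep − shallow).
Δρ/ρ₀ = −αΔT + βΔS = 3.60 × 10⁻⁴ + 5.04 × 10⁻⁵ = 4.104 × 10⁻⁴, so Δρ ≈ 0.4215 kg m⁻³.
N² = (g/ρ₀)·Δρ/Δz = g·(Δρ/ρ₀)/Δz = 9.8 × 4.104 × 10⁻⁴ / 30 = 1.3406 × 10⁻⁴ s⁻² ≈ 1.34 × 10⁻⁴ s⁻².

1.34 × 10⁻⁴ s⁻²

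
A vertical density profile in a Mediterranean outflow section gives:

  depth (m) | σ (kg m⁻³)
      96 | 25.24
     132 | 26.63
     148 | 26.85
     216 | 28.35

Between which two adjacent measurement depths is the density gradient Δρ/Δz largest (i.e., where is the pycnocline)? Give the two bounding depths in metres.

96–132 m

Compute the density gradient over each adjacent pair:
  96–132 m: Δρ/Δz = 1.39/36 = 0.039 kg m⁻⁴
  132–148 m: Δρ/Δz = 0.22/16 = 0.014 kg m⁻⁴
  148–216 m: Δρ/Δz = 1.50/68 = 0.022 kg m⁻⁴
The largest gradient is in the 96–132 m interval — the pycnocline.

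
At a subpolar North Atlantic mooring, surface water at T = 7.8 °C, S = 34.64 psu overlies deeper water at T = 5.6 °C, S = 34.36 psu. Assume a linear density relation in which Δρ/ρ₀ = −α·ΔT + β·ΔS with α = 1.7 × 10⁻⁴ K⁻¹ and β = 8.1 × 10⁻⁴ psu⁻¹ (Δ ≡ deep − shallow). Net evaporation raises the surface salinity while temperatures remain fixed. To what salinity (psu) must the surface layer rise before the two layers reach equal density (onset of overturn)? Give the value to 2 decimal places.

Neutral buoyancy requires −α(T_deep − T_surf) + β(S_deep − S_surf′) = 0.
S_surf′ = S_deep − (α/β)·ΔT = 34.36 − (1.7 × 10⁻⁴/8.1 × 10⁻⁴)·(-2.2) = 34.8217 psu.
Increase required: 34.8217 − 34.64 = 0.1817 psu.

34.82 psu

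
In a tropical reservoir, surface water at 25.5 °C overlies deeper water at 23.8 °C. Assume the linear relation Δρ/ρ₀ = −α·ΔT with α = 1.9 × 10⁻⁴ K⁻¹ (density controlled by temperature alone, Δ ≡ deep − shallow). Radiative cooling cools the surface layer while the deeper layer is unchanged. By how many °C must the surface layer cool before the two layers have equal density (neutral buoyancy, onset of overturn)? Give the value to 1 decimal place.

With temperature the only control, equal density requires T_surf′ = T_deep.
T_surf′ = 23.8 °C.
Cooling required: 25.5 − 23.8 = 1.7 °C.

1.7 °C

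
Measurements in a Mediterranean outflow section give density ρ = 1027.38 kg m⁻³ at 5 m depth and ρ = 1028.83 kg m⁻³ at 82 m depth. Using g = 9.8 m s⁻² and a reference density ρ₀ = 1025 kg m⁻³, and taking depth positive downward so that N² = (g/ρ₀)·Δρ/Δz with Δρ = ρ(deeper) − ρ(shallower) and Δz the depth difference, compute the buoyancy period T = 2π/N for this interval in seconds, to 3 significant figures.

468 s

Δρ = 1028.83 − 1027.38 = 1.45 kg m⁻³ over Δz = 82 − 5 = 77 m.
N² = (9.8/1025) × (1.45/77) = 1.8004 × 10⁻⁴ s⁻².
N = √(1.8004 × 10⁻⁴) = 0.013418 rad s⁻¹, so T = 2π/N = 468.27 s ≈ 468 s.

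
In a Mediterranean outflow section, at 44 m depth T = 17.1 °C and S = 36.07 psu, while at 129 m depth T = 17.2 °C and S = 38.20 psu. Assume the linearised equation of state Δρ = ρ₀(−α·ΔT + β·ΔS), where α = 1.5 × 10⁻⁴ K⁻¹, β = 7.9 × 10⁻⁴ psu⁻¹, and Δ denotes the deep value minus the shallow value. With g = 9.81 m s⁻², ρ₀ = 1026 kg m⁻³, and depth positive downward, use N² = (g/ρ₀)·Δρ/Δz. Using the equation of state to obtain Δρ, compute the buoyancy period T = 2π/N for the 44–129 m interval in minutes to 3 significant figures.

ΔT = +0.1 K, ΔS = +2.13 psu (deep − shallow).
Δρ/ρ₀ = −αΔT + βΔS = -1.50 × 10⁻⁵ + 1.6827 × 10⁻³ = 1.6677 × 10⁻³, so Δρ ≈ 1.711 kg m⁻³.
N² = (g/ρ₀)·Δρ/Δz = g·(Δρ/ρ₀)/Δz = 9.81 × 1.6677 × 10⁻³ / 85 = 1.9247 × 10⁻⁴ s⁻².
N = √(1.9247 × 10⁻⁴) = 0.013873 rad s⁻¹ → T = 2π/N = 452.91 s = 7.5485 min ≈ 7.55 min.

7.55 min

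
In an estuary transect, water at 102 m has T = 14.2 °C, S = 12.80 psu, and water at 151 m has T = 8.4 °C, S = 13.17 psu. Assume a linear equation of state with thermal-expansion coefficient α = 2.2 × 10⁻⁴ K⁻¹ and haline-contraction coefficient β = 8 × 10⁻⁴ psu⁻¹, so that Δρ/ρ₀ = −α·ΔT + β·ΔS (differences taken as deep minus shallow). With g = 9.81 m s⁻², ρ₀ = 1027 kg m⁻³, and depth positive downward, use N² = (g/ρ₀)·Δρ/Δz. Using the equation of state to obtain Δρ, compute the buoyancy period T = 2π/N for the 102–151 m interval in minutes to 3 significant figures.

ΔT = -5.8 K, ΔS = +0.37 psu (deep − shallow).
Δρ/ρ₀ = −αΔT + βΔS = 1.276 × 10⁻³ + 2.96 × 10⁻⁴ = 1.572 × 10⁻³, so Δρ ≈ 1.614 kg m⁻³.
N² = (g/ρ₀)·Δρ/Δz = g·(Δρ/ρ₀)/Δz = 9.81 × 1.572 × 10⁻³ / 49 = 3.1472 × 10⁻⁴ s⁻².
N = √(3.1472 × 10⁻⁴) = 0.017740 rad s⁻¹ → T = 2π/N = 354.18 s = 5.9030 min ≈ 5.90 min.

5.90 min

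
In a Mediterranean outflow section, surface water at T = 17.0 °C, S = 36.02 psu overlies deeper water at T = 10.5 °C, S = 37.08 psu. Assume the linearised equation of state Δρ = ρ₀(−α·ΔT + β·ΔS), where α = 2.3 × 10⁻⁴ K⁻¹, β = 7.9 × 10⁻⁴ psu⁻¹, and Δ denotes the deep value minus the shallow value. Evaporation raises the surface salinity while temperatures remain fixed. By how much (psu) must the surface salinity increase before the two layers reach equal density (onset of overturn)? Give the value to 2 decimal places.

Neutral buoyancy requires −α(T_deep − T_surf) + β(S_deep − S_surf′) = 0.
S_surf′ = S_deep − (α/β)·ΔT = 37.08 − (2.3 × 10⁻⁴/7.9 × 10⁻⁴)·(-6.5) = 38.9724 psu.
Increase required: 38.9724 − 36.02 = 2.9524 psu.

2.95 psu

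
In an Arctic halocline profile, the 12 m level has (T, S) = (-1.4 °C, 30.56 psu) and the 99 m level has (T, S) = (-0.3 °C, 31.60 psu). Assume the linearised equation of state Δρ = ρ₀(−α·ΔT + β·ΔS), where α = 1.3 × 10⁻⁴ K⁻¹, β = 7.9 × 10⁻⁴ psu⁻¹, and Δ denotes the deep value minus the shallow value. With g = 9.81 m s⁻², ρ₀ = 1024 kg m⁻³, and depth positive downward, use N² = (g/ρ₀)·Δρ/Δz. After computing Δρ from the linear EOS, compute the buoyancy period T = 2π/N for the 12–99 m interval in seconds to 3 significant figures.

ΔT = +1.1 K, ΔS = +1.04 psu (deep − shallow).
Δρ/ρ₀ = −αΔT + βΔS = -1.43 × 10⁻⁴ + 8.216 × 10⁻⁴ = 6.786 × 10⁻⁴, so Δρ ≈ 0.6949 kg m⁻³.
N² = (g/ρ₀)·Δρ/Δz = g·(Δρ/ρ₀)/Δz = 9.81 × 6.786 × 10⁻⁴ / 87 = 7.6518 × 10⁻⁵ s⁻².
N = √(7.6518 × 10⁻⁵) = 8.7475 × 10⁻³ rad s⁻¹ → T = 2π/N = 718.28 s ≈ 718 s.

718 s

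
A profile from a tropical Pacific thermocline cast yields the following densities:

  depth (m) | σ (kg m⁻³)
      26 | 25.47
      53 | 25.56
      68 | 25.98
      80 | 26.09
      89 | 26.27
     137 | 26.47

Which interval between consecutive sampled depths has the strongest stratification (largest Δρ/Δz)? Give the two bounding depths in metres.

Compute the density gradient over each adjacent pair:
  26–53 m: Δρ/Δz = 0.09/27 = 3.3 × 10⁻³ kg m⁻⁴
  53–68 m: Δρ/Δz = 0.42/15 = 0.028 kg m⁻⁴
  68–80 m: Δρ/Δz = 0.11/12 = 9.2 × 10⁻³ kg m⁻⁴
  80–89 m: Δρ/Δz = 0.18/9 = 0.020 kg m⁻⁴
  89–137 m: Δρ/Δz = 0.20/48 = 4.2 × 10⁻³ kg m⁻⁴
The largest gradient is in the 53–68 m interval — the pycnocline.

53–68 m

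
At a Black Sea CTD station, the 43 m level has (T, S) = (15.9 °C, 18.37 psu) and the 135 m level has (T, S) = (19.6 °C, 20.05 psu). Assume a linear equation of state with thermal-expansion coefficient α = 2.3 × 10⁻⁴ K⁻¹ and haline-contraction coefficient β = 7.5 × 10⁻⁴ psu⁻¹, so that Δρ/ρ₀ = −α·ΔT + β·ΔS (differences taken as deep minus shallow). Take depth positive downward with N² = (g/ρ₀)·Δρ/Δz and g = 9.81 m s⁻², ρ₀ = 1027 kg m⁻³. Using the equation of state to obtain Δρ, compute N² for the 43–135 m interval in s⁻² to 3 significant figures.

4.36 × 10⁻⁵ s⁻²

ΔT = +3.7 K, ΔS = +1.68 psu (deep − shallow).
Δρ/ρ₀ = −αΔT + βΔS = -8.51 × 10⁻⁴ + 1.26 × 10⁻³ = 4.09 × 10⁻⁴, so Δρ ≈ 0.4200 kg m⁻³.
N² = (g/ρ₀)·Δρ/Δz = g·(Δρ/ρ₀)/Δz = 9.81 × 4.09 × 10⁻⁴ / 92 = 4.3612 × 10⁻⁵ s⁻² ≈ 4.36 × 10⁻⁵ s⁻².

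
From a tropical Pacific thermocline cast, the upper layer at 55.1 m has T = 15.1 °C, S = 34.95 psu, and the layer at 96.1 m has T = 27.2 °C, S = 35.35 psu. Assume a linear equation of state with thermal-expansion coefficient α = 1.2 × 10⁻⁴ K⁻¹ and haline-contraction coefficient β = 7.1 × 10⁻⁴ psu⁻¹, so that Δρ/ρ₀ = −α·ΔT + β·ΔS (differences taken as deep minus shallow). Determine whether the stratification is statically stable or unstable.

unstable

ΔT = 27.2 − 15.1 = +12.1 K and ΔS = 35.35 − 34.95 = +0.40 psu (deep − shallow).
−αΔT = -1.452 × 10⁻³; βΔS = 2.84 × 10⁻⁴; sum Δρ/ρ₀ = -1.168 × 10⁻³.
Δρ/ρ₀ < 0, so Δρ < 0: deeper water is lighter → statically unstable; the column would overturn.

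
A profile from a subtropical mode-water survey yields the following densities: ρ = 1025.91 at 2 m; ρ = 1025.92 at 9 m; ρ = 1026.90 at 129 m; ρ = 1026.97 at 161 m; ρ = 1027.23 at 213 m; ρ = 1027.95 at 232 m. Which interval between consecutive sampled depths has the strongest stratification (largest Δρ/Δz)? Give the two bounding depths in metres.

Compute the density gradient over each adjacent pair:
  2–9 m: Δρ/Δz = 0.01/7 = 1.4 × 10⁻³ kg m⁻⁴
  9–129 m: Δρ/Δz = 0.98/120 = 8.2 × 10⁻³ kg m⁻⁴
  129–161 m: Δρ/Δz = 0.07/32 = 2.2 × 10⁻³ kg m⁻⁴
  161–213 m: Δρ/Δz = 0.26/52 = 5.0 × 10⁻³ kg m⁻⁴
  213–232 m: Δρ/Δz = 0.72/19 = 0.038 kg m⁻⁴
The largest gradient is in the 213–232 m interval — the pycnocline.

213–232 m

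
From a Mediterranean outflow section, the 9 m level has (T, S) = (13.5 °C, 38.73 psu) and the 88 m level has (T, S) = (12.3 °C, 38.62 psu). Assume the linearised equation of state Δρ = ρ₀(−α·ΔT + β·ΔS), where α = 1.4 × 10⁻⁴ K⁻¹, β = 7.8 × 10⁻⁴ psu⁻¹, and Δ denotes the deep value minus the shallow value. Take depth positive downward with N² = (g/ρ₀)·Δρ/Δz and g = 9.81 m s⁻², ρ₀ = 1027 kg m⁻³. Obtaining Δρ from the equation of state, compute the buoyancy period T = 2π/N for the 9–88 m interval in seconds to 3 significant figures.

1.97 × 10³ s

ΔT = -1.2 K, ΔS = -0.11 psu (deep − shallow).
Δρ/ρ₀ = −αΔT + βΔS = 1.68 × 10⁻⁴ − 8.58 × 10⁻⁵ = 8.22 × 10⁻⁵, so Δρ ≈ 0.08442 kg m⁻³.
N² = (g/ρ₀)·Δρ/Δz = g·(Δρ/ρ₀)/Δz = 9.81 × 8.22 × 10⁻⁵ / 79 = 1.0207 × 10⁻⁵ s⁻².
N = √(1.0207 × 10⁻⁵) = 3.1948 × 10⁻³ rad s⁻¹ → T = 2π/N = 1.9667 × 10³ s ≈ 1.97 × 10³ s.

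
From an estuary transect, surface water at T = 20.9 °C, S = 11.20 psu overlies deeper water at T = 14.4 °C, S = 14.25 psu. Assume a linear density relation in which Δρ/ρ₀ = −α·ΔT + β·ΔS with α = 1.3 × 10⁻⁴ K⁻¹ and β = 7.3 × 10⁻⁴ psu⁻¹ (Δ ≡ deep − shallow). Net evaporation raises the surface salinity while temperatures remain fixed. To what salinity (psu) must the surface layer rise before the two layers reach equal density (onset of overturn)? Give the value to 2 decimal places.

Neutral buoyancy requires −α(T_deep − T_surf) + β(S_deep − S_surf′) = 0.
S_surf′ = S_deep − (α/β)·ΔT = 14.25 − (1.3 × 10⁻⁴/7.3 × 10⁻⁴)·(-6.5) = 15.4075 psu.
Increase required: 15.4075 − 11.20 = 4.2075 psu.

15.41 psu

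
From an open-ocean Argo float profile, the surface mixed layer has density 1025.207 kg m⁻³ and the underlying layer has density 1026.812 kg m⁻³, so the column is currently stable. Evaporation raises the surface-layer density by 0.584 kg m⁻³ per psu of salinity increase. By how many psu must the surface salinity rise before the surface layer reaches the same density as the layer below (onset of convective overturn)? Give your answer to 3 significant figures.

Density deficit of the surface layer: 1026.812 − 1025.207 = 1.605 kg m⁻³.
Required change = 1.605 / 0.584 = 2.75 psu.

2.75 psu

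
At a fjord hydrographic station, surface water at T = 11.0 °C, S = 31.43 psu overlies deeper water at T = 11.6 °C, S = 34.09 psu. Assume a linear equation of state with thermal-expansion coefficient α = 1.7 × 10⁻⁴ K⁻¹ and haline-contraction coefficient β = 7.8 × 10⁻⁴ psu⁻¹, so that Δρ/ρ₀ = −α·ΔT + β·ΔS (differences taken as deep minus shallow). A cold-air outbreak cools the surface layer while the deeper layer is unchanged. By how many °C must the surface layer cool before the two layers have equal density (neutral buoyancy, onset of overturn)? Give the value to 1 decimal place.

11.6 °C

Neutral buoyancy requires Δρ = 0, i.e. −α(T_deep − T_surf′) + β(S_deep − S_surf) = 0.
T_surf′ = T_deep − (β/α)·ΔS = 11.6 − (7.8 × 10⁻⁴/1.7 × 10⁻⁴)·(+2.66) = -0.605 °C.
Cooling required: 11.0 − (-0.605) = 11.605 °C.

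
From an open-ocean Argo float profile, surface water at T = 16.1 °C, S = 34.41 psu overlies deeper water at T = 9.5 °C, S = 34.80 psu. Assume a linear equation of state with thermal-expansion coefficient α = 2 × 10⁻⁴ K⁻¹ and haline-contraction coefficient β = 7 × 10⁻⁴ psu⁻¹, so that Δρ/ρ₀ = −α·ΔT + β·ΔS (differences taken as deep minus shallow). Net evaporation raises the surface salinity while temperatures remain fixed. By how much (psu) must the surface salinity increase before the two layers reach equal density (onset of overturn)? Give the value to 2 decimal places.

Neutral buoyancy requires −α(T_deep − T_surf) + β(S_deep − S_surf′) = 0.
S_surf′ = S_deep − (α/β)·ΔT = 34.80 − (2 × 10⁻⁴/7 × 10⁻⁴)·(-6.6) = 36.6857 psu.
Increase required: 36.6857 − 34.41 = 2.2757 psu.

2.28 psu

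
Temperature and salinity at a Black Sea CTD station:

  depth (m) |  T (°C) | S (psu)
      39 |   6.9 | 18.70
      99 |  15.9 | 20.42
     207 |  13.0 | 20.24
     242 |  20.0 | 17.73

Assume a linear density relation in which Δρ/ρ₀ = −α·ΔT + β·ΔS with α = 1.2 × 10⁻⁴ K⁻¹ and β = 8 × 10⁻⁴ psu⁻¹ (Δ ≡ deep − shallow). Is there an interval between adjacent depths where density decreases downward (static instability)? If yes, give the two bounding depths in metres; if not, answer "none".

Evaluate Δρ/ρ₀ = −αΔT + βΔS across each adjacent pair:
  39–99 m: −αΔT+βΔS = −(1.2 × 10⁻⁴)(+9.0)+(8 × 10⁻⁴)(+1.72) = 3.0 × 10⁻⁴ → stable
  99–207 m: −αΔT+βΔS = −(1.2 × 10⁻⁴)(-2.9)+(8 × 10⁻⁴)(-0.18) = 2.0 × 10⁻⁴ → stable
  207–242 m: −αΔT+βΔS = −(1.2 × 10⁻⁴)(+7.0)+(8 × 10⁻⁴)(-2.51) = -2.8 × 10⁻³ → UNSTABLE
The 207–242 m interval has Δρ < 0: lighter water underlies denser water.

207–242 m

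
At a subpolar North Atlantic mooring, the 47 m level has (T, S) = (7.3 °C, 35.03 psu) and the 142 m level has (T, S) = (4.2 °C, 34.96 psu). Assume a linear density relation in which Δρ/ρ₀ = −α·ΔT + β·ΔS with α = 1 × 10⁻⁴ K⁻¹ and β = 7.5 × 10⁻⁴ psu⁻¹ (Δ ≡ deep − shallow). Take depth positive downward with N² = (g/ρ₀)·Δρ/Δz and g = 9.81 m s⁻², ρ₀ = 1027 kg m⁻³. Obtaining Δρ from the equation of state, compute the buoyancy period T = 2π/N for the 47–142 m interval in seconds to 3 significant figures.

ΔT = -3.1 K, ΔS = -0.07 psu (deep − shallow).
Δρ/ρ₀ = −αΔT + βΔS = 3.10 × 10⁻⁴ − 5.25 × 10⁻⁵ = 2.575 × 10⁻⁴, so Δρ ≈ 0.2645 kg m⁻³.
N² = (g/ρ₀)·Δρ/Δz = g·(Δρ/ρ₀)/Δz = 9.81 × 2.575 × 10⁻⁴ / 95 = 2.6590 × 10⁻⁵ s⁻².
N = √(2.6590 × 10⁻⁵) = 5.1565 × 10⁻³ rad s⁻¹ → T = 2π/N = 1.2185 × 10³ s ≈ 1.22 × 10³ s.

1.22 × 10³ s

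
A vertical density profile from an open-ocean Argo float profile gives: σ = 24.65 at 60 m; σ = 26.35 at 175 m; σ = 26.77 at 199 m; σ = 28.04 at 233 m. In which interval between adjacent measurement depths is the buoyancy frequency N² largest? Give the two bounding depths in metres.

199–233 m

Compute the density gradient over each adjacent pair:
  60–175 m: Δρ/Δz = 1.70/115 = 0.015 kg m⁻⁴
  175–199 m: Δρ/Δz = 0.42/24 = 0.017 kg m⁻⁴
  199–233 m: Δρ/Δz = 1.27/34 = 0.037 kg m⁻⁴
The largest gradient is in the 199–233 m interval — the pycnocline.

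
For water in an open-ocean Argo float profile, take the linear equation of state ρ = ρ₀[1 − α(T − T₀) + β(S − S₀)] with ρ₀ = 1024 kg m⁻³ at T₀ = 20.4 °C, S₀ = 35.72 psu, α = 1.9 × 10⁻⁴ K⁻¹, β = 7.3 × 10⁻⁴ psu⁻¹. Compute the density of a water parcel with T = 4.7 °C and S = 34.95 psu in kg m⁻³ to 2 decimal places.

T − T₀ = -15.7 K, S − S₀ = -0.77 psu.
Bracket = 1 − α·(-15.7) + β·(-0.77) = 1 + (2.4209 × 10⁻³) = 1.0024209.
ρ = 1024 × 1.0024209 = 1026.48 kg m⁻³.

1026.48 kg m⁻³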